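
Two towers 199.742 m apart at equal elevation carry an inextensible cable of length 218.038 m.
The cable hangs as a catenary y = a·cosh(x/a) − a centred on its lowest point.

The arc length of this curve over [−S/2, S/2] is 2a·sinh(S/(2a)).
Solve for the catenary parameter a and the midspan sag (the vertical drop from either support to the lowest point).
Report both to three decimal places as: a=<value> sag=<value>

seed: a₀ = √(S³/(24(L−S))) = √(199.742³/(24·18.296)) = 134.716377
iter 1: u=0.741343  f(a)=+5.094e-01  f'(a)=-2.868e-01  a ← 134.716377 − (+5.094e-01/-2.868e-01) = 136.492216
iter 2: u=0.731697  f(a)=+1.025e-02  f'(a)=-2.754e-01  a ← 136.492216 − (+1.025e-02/-2.754e-01) = 136.529424
iter 3: u=0.731498  f(a)=+4.336e-06  f'(a)=-2.752e-01  a ← 136.529424 − (+4.336e-06/-2.752e-01) = 136.529440
iter 4: u=0.731498  f(a)=+7.390e-13  f'(a)=-2.752e-01  a ← 136.529440 − (+7.390e-13/-2.752e-01) = 136.529440
converged: |Δa| < 1e-12 after 4 iterations
sag = a·(cosh(S/(2a)) − 1) = 136.529440·(cosh(0.731498) − 1) = 38.185844
T_max/T_min = cosh(S/(2a)) = 1.279689

a=136.529 sag=38.186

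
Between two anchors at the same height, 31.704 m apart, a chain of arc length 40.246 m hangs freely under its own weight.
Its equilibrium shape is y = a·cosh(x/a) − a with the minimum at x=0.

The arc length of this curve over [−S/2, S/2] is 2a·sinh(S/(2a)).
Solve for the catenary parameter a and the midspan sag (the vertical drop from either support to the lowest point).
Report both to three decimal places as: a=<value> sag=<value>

seed: a₀ = √(S³/(24(L−S))) = √(31.704³/(24·8.542)) = 12.467681
iter 1: u=1.271447  f(a)=+7.176e-01  f'(a)=-1.605e+00  a ← 12.467681 − (+7.176e-01/-1.605e+00) = 12.914809
iter 2: u=1.227428  f(a)=+4.041e-02  f'(a)=-1.429e+00  a ← 12.914809 − (+4.041e-02/-1.429e+00) = 12.943092
iter 3: u=1.224746  f(a)=+1.451e-04  f'(a)=-1.419e+00  a ← 12.943092 − (+1.451e-04/-1.419e+00) = 12.943195
iter 4: u=1.224736  f(a)=+1.884e-09  f'(a)=-1.419e+00  a ← 12.943195 − (+1.884e-09/-1.419e+00) = 12.943195
iter 5: u=1.224736  f(a)=+0.000e+00  f'(a)=-1.419e+00  a ← 12.943195 − (+0.000e+00/-1.419e+00) = 12.943195
converged: |Δa| < 1e-12 after 5 iterations
sag = a·(cosh(S/(2a)) − 1) = 12.943195·(cosh(1.224736) − 1) = 10.982971
T_max/T_min = cosh(S/(2a)) = 1.848552

a=12.943 sag=10.983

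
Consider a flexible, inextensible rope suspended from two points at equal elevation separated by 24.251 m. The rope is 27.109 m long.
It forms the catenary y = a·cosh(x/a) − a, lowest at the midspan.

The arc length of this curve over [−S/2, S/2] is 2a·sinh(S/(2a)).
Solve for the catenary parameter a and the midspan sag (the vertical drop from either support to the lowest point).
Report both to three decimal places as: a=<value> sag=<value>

a=14.668 sag=5.304

seed: a₀ = √(S³/(24(L−S))) = √(24.251³/(24·2.858)) = 14.419750
iter 1: u=0.840895  f(a)=+1.028e-01  f'(a)=-4.251e-01  a ← 14.419750 − (+1.028e-01/-4.251e-01) = 14.661462
iter 2: u=0.827032  f(a)=+2.641e-03  f'(a)=-4.035e-01  a ← 14.661462 − (+2.641e-03/-4.035e-01) = 14.668007
iter 3: u=0.826663  f(a)=+1.846e-06  f'(a)=-4.030e-01  a ← 14.668007 − (+1.846e-06/-4.030e-01) = 14.668011
iter 4: u=0.826663  f(a)=+9.059e-13  f'(a)=-4.030e-01  a ← 14.668011 − (+9.059e-13/-4.030e-01) = 14.668011
converged: |Δa| < 1e-12 after 4 iterations
sag = a·(cosh(S/(2a)) − 1) = 14.668011·(cosh(0.826663) − 1) = 5.303845
T_max/T_min = cosh(S/(2a)) = 1.361593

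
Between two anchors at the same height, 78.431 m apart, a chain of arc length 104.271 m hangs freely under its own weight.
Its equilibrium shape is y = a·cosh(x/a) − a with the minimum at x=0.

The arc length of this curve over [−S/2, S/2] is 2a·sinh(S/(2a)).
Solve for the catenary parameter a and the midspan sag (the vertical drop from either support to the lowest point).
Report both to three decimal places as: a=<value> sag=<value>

seed: a₀ = √(S³/(24(L−S))) = √(78.431³/(24·25.840)) = 27.892006
iter 1: u=1.405976  f(a)=+2.678e+00  f'(a)=-2.246e+00  a ← 27.892006 − (+2.678e+00/-2.246e+00) = 29.084173
iter 2: u=1.348345  f(a)=+1.812e-01  f'(a)=-1.951e+00  a ← 29.084173 − (+1.812e-01/-1.951e+00) = 29.177053
iter 3: u=1.344053  f(a)=+9.637e-04  f'(a)=-1.931e+00  a ← 29.177053 − (+9.637e-04/-1.931e+00) = 29.177553
iter 4: u=1.344030  f(a)=+2.757e-08  f'(a)=-1.930e+00  a ← 29.177553 − (+2.757e-08/-1.930e+00) = 29.177553
iter 5: u=1.344030  f(a)=-1.421e-14  f'(a)=-1.930e+00  a ← 29.177553 − (-1.421e-14/-1.930e+00) = 29.177553
converged: |Δa| < 1e-12 after 5 iterations
sag = a·(cosh(S/(2a)) − 1) = 29.177553·(cosh(1.344030) − 1) = 30.567237
T_max/T_min = cosh(S/(2a)) = 2.047629

a=29.178 sag=30.567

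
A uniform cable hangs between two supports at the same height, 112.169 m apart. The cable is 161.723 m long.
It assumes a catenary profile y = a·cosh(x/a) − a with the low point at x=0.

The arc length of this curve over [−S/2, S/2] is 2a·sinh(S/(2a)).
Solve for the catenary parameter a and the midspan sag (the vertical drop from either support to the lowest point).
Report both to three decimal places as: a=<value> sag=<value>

seed: a₀ = √(S³/(24(L−S))) = √(112.169³/(24·49.554)) = 34.448022
iter 1: u=1.628091  f(a)=+6.998e+00  f'(a)=-3.715e+00  a ← 34.448022 − (+6.998e+00/-3.715e+00) = 36.331413
iter 2: u=1.543692  f(a)=+6.149e-01  f'(a)=-3.089e+00  a ← 36.331413 − (+6.149e-01/-3.089e+00) = 36.530481
iter 3: u=1.535280  f(a)=+5.758e-03  f'(a)=-3.031e+00  a ← 36.530481 − (+5.758e-03/-3.031e+00) = 36.532380
iter 4: u=1.535200  f(a)=+5.153e-07  f'(a)=-3.031e+00  a ← 36.532380 − (+5.153e-07/-3.031e+00) = 36.532380
iter 5: u=1.535200  f(a)=-2.842e-14  f'(a)=-3.031e+00  a ← 36.532380 − (-2.842e-14/-3.031e+00) = 36.532380
converged: |Δa| < 1e-12 after 5 iterations
sag = a·(cosh(S/(2a)) − 1) = 36.532380·(cosh(1.535200) − 1) = 52.198657
T_max/T_min = cosh(S/(2a)) = 2.428833

a=36.532 sag=52.199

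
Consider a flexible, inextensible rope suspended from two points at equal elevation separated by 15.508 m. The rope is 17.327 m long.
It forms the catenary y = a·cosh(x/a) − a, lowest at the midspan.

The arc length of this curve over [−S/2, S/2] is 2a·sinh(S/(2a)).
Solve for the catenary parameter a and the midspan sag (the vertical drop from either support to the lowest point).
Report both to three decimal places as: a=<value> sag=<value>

a=9.401 sag=3.383

seed: a₀ = √(S³/(24(L−S))) = √(15.508³/(24·1.819)) = 9.242974
iter 1: u=0.838908  f(a)=+6.509e-02  f'(a)=-4.220e-01  a ← 9.242974 − (+6.509e-02/-4.220e-01) = 9.397216
iter 2: u=0.825138  f(a)=+1.665e-03  f'(a)=-4.007e-01  a ← 9.397216 − (+1.665e-03/-4.007e-01) = 9.401372
iter 3: u=0.824773  f(a)=+1.153e-06  f'(a)=-4.001e-01  a ← 9.401372 − (+1.153e-06/-4.001e-01) = 9.401375
iter 4: u=0.824773  f(a)=+5.578e-13  f'(a)=-4.001e-01  a ← 9.401375 − (+5.578e-13/-4.001e-01) = 9.401375
converged: |Δa| < 1e-12 after 4 iterations
sag = a·(cosh(S/(2a)) − 1) = 9.401375·(cosh(0.824773) − 1) = 3.383072
T_max/T_min = cosh(S/(2a)) = 1.359849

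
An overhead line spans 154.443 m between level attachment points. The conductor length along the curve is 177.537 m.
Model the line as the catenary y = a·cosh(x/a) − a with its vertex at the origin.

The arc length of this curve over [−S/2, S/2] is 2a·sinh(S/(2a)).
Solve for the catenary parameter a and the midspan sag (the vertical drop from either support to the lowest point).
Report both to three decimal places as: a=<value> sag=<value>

seed: a₀ = √(S³/(24(L−S))) = √(154.443³/(24·23.094)) = 81.526189
iter 1: u=0.947199  f(a)=+1.058e+00  f'(a)=-6.190e-01  a ← 81.526189 − (+1.058e+00/-6.190e-01) = 83.235949
iter 2: u=0.927742  f(a)=+3.421e-02  f'(a)=-5.796e-01  a ← 83.235949 − (+3.421e-02/-5.796e-01) = 83.294976
iter 3: u=0.927085  f(a)=+3.839e-05  f'(a)=-5.783e-01  a ← 83.294976 − (+3.839e-05/-5.783e-01) = 83.295042
iter 4: u=0.927084  f(a)=+4.849e-11  f'(a)=-5.783e-01  a ← 83.295042 − (+4.849e-11/-5.783e-01) = 83.295042
iter 5: u=0.927084  f(a)=+0.000e+00  f'(a)=-5.783e-01  a ← 83.295042 − (+0.000e+00/-5.783e-01) = 83.295042
converged: |Δa| < 1e-12 after 5 iterations
sag = a·(cosh(S/(2a)) − 1) = 83.295042·(cosh(0.927084) − 1) = 38.433799
T_max/T_min = cosh(S/(2a)) = 1.461418

a=83.295 sag=38.434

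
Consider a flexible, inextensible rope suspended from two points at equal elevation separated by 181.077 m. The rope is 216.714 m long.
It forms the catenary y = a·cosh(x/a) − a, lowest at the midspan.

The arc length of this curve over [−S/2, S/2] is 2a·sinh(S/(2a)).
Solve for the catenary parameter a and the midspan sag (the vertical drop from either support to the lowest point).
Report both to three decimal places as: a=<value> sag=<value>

seed: a₀ = √(S³/(24(L−S))) = √(181.077³/(24·35.637)) = 83.317983
iter 1: u=1.086662  f(a)=+2.164e+00  f'(a)=-9.608e-01  a ← 83.317983 − (+2.164e+00/-9.608e-01) = 85.570455
iter 2: u=1.058058  f(a)=+9.087e-02  f'(a)=-8.817e-01  a ← 85.570455 − (+9.087e-02/-8.817e-01) = 85.673520
iter 3: u=1.056785  f(a)=+1.757e-04  f'(a)=-8.783e-01  a ← 85.673520 − (+1.757e-04/-8.783e-01) = 85.673720
iter 4: u=1.056783  f(a)=+6.601e-10  f'(a)=-8.782e-01  a ← 85.673720 − (+6.601e-10/-8.782e-01) = 85.673720
iter 5: u=1.056783  f(a)=+5.684e-14  f'(a)=-8.782e-01  a ← 85.673720 − (+5.684e-14/-8.782e-01) = 85.673720
converged: |Δa| < 1e-12 after 5 iterations
sag = a·(cosh(S/(2a)) − 1) = 85.673720·(cosh(1.056783) − 1) = 52.461090
T_max/T_min = cosh(S/(2a)) = 1.612336

a=85.674 sag=52.461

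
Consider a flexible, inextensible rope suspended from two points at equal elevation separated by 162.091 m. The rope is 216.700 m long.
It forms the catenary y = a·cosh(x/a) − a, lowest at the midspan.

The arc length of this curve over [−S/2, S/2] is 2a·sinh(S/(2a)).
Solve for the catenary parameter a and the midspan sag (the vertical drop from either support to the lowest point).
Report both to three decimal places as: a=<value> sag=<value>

a=59.686 sag=64.016

seed: a₀ = √(S³/(24(L−S))) = √(162.091³/(24·54.609)) = 57.003382
iter 1: u=1.421767  f(a)=+5.793e+00  f'(a)=-2.332e+00  a ← 57.003382 − (+5.793e+00/-2.332e+00) = 59.487008
iter 2: u=1.362407  f(a)=+4.001e-01  f'(a)=-2.020e+00  a ← 59.487008 − (+4.001e-01/-2.020e+00) = 59.685043
iter 3: u=1.357886  f(a)=+2.222e-03  f'(a)=-1.998e+00  a ← 59.685043 − (+2.222e-03/-1.998e+00) = 59.686155
iter 4: u=1.357861  f(a)=+6.935e-08  f'(a)=-1.998e+00  a ← 59.686155 − (+6.935e-08/-1.998e+00) = 59.686155
iter 5: u=1.357861  f(a)=+0.000e+00  f'(a)=-1.998e+00  a ← 59.686155 − (+0.000e+00/-1.998e+00) = 59.686155
converged: |Δa| < 1e-12 after 5 iterations
sag = a·(cosh(S/(2a)) − 1) = 59.686155·(cosh(1.357861) − 1) = 64.015743
T_max/T_min = cosh(S/(2a)) = 2.072539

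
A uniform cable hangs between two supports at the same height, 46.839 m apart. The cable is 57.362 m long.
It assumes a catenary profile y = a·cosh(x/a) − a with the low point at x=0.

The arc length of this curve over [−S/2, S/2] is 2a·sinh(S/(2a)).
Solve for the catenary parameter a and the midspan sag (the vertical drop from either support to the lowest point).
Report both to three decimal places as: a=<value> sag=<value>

seed: a₀ = √(S³/(24(L−S))) = √(46.839³/(24·10.523)) = 20.171399
iter 1: u=1.161025  f(a)=+7.324e-01  f'(a)=-1.191e+00  a ← 20.171399 − (+7.324e-01/-1.191e+00) = 20.786402
iter 2: u=1.126674  f(a)=+3.483e-02  f'(a)=-1.080e+00  a ← 20.786402 − (+3.483e-02/-1.080e+00) = 20.818650
iter 3: u=1.124929  f(a)=+8.748e-05  f'(a)=-1.075e+00  a ← 20.818650 − (+8.748e-05/-1.075e+00) = 20.818731
iter 4: u=1.124924  f(a)=+5.549e-10  f'(a)=-1.075e+00  a ← 20.818731 − (+5.549e-10/-1.075e+00) = 20.818731
iter 5: u=1.124924  f(a)=-7.105e-15  f'(a)=-1.075e+00  a ← 20.818731 − (-7.105e-15/-1.075e+00) = 20.818731
converged: |Δa| < 1e-12 after 5 iterations
sag = a·(cosh(S/(2a)) − 1) = 20.818731·(cosh(1.124924) − 1) = 14.621632
T_max/T_min = cosh(S/(2a)) = 1.702331

a=20.819 sag=14.622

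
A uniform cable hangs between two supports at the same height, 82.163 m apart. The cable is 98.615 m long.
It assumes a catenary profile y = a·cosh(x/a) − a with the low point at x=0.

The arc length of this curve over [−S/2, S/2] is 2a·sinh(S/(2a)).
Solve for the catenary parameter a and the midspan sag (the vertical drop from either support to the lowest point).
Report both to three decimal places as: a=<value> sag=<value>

seed: a₀ = √(S³/(24(L−S))) = √(82.163³/(24·16.452)) = 37.479990
iter 1: u=1.096092  f(a)=+1.017e+00  f'(a)=-9.880e-01  a ← 37.479990 − (+1.017e+00/-9.880e-01) = 38.509365
iter 2: u=1.066792  f(a)=+4.340e-02  f'(a)=-9.053e-01  a ← 38.509365 − (+4.340e-02/-9.053e-01) = 38.557309
iter 3: u=1.065466  f(a)=+8.686e-05  f'(a)=-9.017e-01  a ← 38.557309 − (+8.686e-05/-9.017e-01) = 38.557405
iter 4: u=1.065463  f(a)=+3.494e-10  f'(a)=-9.017e-01  a ← 38.557405 − (+3.494e-10/-9.017e-01) = 38.557405
iter 5: u=1.065463  f(a)=+1.421e-14  f'(a)=-9.017e-01  a ← 38.557405 − (+1.421e-14/-9.017e-01) = 38.557405
converged: |Δa| < 1e-12 after 5 iterations
sag = a·(cosh(S/(2a)) − 1) = 38.557405·(cosh(1.065463) − 1) = 24.035750
T_max/T_min = cosh(S/(2a)) = 1.623376

a=38.557 sag=24.036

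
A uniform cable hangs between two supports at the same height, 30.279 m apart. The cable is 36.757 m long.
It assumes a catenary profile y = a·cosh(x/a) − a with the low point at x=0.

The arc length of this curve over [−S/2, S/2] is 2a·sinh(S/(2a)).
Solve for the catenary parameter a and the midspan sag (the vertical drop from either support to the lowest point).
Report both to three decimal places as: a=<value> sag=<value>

seed: a₀ = √(S³/(24(L−S))) = √(30.279³/(24·6.478)) = 13.362453
iter 1: u=1.132988  f(a)=+4.287e-01  f'(a)=-1.100e+00  a ← 13.362453 − (+4.287e-01/-1.100e+00) = 13.752234
iter 2: u=1.100876  f(a)=+1.947e-02  f'(a)=-1.002e+00  a ← 13.752234 − (+1.947e-02/-1.002e+00) = 13.771669
iter 3: u=1.099322  f(a)=+4.441e-05  f'(a)=-9.975e-01  a ← 13.771669 − (+4.441e-05/-9.975e-01) = 13.771713
iter 4: u=1.099319  f(a)=+2.322e-10  f'(a)=-9.974e-01  a ← 13.771713 − (+2.322e-10/-9.974e-01) = 13.771713
iter 5: u=1.099319  f(a)=-7.105e-15  f'(a)=-9.974e-01  a ← 13.771713 − (-7.105e-15/-9.974e-01) = 13.771713
converged: |Δa| < 1e-12 after 5 iterations
sag = a·(cosh(S/(2a)) − 1) = 13.771713·(cosh(1.099319) − 1) = 9.194117
T_max/T_min = cosh(S/(2a)) = 1.667609

a=13.772 sag=9.194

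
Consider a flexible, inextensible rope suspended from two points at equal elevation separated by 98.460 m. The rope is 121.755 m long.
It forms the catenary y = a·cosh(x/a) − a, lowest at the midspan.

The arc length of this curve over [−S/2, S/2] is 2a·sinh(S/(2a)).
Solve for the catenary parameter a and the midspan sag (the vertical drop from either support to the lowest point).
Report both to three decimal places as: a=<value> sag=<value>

seed: a₀ = √(S³/(24(L−S))) = √(98.460³/(24·23.295)) = 41.319282
iter 1: u=1.191453  f(a)=+1.710e+00  f'(a)=-1.296e+00  a ← 41.319282 − (+1.710e+00/-1.296e+00) = 42.639106
iter 2: u=1.154574  f(a)=+8.537e-02  f'(a)=-1.170e+00  a ← 42.639106 − (+8.537e-02/-1.170e+00) = 42.712104
iter 3: u=1.152601  f(a)=+2.374e-04  f'(a)=-1.163e+00  a ← 42.712104 − (+2.374e-04/-1.163e+00) = 42.712308
iter 4: u=1.152595  f(a)=+1.847e-09  f'(a)=-1.163e+00  a ← 42.712308 − (+1.847e-09/-1.163e+00) = 42.712308
iter 5: u=1.152595  f(a)=+2.842e-14  f'(a)=-1.163e+00  a ← 42.712308 − (+2.842e-14/-1.163e+00) = 42.712308
converged: |Δa| < 1e-12 after 5 iterations
sag = a·(cosh(S/(2a)) − 1) = 42.712308·(cosh(1.152595) − 1) = 31.654427
T_max/T_min = cosh(S/(2a)) = 1.741108

a=42.712 sag=31.654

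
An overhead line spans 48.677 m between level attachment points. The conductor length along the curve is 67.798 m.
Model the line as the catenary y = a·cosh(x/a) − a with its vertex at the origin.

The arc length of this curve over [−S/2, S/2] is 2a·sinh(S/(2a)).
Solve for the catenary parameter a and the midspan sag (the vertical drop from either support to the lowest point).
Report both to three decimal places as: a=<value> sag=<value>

a=16.714 sag=21.081

seed: a₀ = √(S³/(24(L−S))) = √(48.677³/(24·19.121)) = 15.853486
iter 1: u=1.535214  f(a)=+2.384e+00  f'(a)=-3.031e+00  a ← 15.853486 − (+2.384e+00/-3.031e+00) = 16.640083
iter 2: u=1.462643  f(a)=+1.889e-01  f'(a)=-2.568e+00  a ← 16.640083 − (+1.889e-01/-2.568e+00) = 16.713654
iter 3: u=1.456205  f(a)=+1.412e-03  f'(a)=-2.530e+00  a ← 16.713654 − (+1.412e-03/-2.530e+00) = 16.714212
iter 4: u=1.456156  f(a)=+8.017e-08  f'(a)=-2.529e+00  a ← 16.714212 − (+8.017e-08/-2.529e+00) = 16.714212
iter 5: u=1.456156  f(a)=+0.000e+00  f'(a)=-2.529e+00  a ← 16.714212 − (+0.000e+00/-2.529e+00) = 16.714212
converged: |Δa| < 1e-12 after 5 iterations
sag = a·(cosh(S/(2a)) − 1) = 16.714212·(cosh(1.456156) − 1) = 21.081384
T_max/T_min = cosh(S/(2a)) = 2.261285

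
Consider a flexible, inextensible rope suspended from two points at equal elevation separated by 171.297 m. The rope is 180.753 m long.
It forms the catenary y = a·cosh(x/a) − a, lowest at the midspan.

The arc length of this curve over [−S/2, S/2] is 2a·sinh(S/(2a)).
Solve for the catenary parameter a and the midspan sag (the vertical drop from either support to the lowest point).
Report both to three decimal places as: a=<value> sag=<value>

seed: a₀ = √(S³/(24(L−S))) = √(171.297³/(24·9.456)) = 148.821365
iter 1: u=0.575512  f(a)=+1.578e-01  f'(a)=-1.313e-01  a ← 148.821365 − (+1.578e-01/-1.313e-01) = 150.023143
iter 2: u=0.570902  f(a)=+1.932e-03  f'(a)=-1.281e-01  a ← 150.023143 − (+1.932e-03/-1.281e-01) = 150.038223
iter 3: u=0.570845  f(a)=+2.976e-07  f'(a)=-1.281e-01  a ← 150.038223 − (+2.976e-07/-1.281e-01) = 150.038225
iter 4: u=0.570845  f(a)=+2.842e-14  f'(a)=-1.281e-01  a ← 150.038225 − (+2.842e-14/-1.281e-01) = 150.038225
converged: |Δa| < 1e-12 after 4 iterations
sag = a·(cosh(S/(2a)) − 1) = 150.038225·(cosh(0.570845) − 1) = 25.117080
T_max/T_min = cosh(S/(2a)) = 1.167405

a=150.038 sag=25.117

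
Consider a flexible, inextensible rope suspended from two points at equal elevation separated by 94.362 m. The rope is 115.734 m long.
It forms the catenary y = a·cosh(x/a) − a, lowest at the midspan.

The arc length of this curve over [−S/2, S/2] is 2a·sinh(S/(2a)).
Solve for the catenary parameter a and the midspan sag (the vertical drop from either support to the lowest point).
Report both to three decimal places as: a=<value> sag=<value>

seed: a₀ = √(S³/(24(L−S))) = √(94.362³/(24·21.372)) = 40.473196
iter 1: u=1.165734  f(a)=+1.500e+00  f'(a)=-1.207e+00  a ← 40.473196 − (+1.500e+00/-1.207e+00) = 41.716222
iter 2: u=1.130999  f(a)=+7.188e-02  f'(a)=-1.094e+00  a ← 41.716222 − (+7.188e-02/-1.094e+00) = 41.781947
iter 3: u=1.129220  f(a)=+1.834e-04  f'(a)=-1.088e+00  a ← 41.781947 − (+1.834e-04/-1.088e+00) = 41.782115
iter 4: u=1.129215  f(a)=+1.201e-09  f'(a)=-1.088e+00  a ← 41.782115 − (+1.201e-09/-1.088e+00) = 41.782115
iter 5: u=1.129215  f(a)=+0.000e+00  f'(a)=-1.088e+00  a ← 41.782115 − (+0.000e+00/-1.088e+00) = 41.782115
converged: |Δa| < 1e-12 after 5 iterations
sag = a·(cosh(S/(2a)) − 1) = 41.782115·(cosh(1.129215) − 1) = 29.592494
T_max/T_min = cosh(S/(2a)) = 1.708257

a=41.782 sag=29.592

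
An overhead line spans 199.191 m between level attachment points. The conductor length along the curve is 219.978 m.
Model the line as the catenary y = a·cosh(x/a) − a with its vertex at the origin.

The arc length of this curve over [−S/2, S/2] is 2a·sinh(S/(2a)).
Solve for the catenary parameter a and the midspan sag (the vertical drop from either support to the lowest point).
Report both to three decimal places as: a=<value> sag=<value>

a=127.789 sag=40.816

seed: a₀ = √(S³/(24(L−S))) = √(199.191³/(24·20.787)) = 125.864437
iter 1: u=0.791292  f(a)=+6.606e-01  f'(a)=-3.515e-01  a ← 125.864437 − (+6.606e-01/-3.515e-01) = 127.743948
iter 2: u=0.779649  f(a)=+1.509e-02  f'(a)=-3.356e-01  a ← 127.743948 − (+1.509e-02/-3.356e-01) = 127.788908
iter 3: u=0.779375  f(a)=+8.278e-06  f'(a)=-3.352e-01  a ← 127.788908 − (+8.278e-06/-3.352e-01) = 127.788933
iter 4: u=0.779375  f(a)=+2.501e-12  f'(a)=-3.352e-01  a ← 127.788933 − (+2.501e-12/-3.352e-01) = 127.788933
converged: |Δa| < 1e-12 after 4 iterations
sag = a·(cosh(S/(2a)) − 1) = 127.788933·(cosh(0.779375) − 1) = 40.815905
T_max/T_min = cosh(S/(2a)) = 1.319401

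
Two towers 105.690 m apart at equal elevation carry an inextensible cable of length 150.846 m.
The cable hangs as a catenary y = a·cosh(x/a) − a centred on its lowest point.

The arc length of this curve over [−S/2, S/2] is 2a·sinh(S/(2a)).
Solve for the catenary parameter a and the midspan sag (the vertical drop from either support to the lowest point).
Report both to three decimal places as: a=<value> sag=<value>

seed: a₀ = √(S³/(24(L−S))) = √(105.690³/(24·45.156)) = 33.005589
iter 1: u=1.601092  f(a)=+6.154e+00  f'(a)=-3.505e+00  a ← 33.005589 − (+6.154e+00/-3.505e+00) = 34.761337
iter 2: u=1.520223  f(a)=+5.252e-01  f'(a)=-2.930e+00  a ← 34.761337 − (+5.252e-01/-2.930e+00) = 34.940562
iter 3: u=1.512426  f(a)=+4.613e-03  f'(a)=-2.879e+00  a ← 34.940562 − (+4.613e-03/-2.879e+00) = 34.942164
iter 4: u=1.512356  f(a)=+3.628e-07  f'(a)=-2.878e+00  a ← 34.942164 − (+3.628e-07/-2.878e+00) = 34.942164
iter 5: u=1.512356  f(a)=-2.842e-14  f'(a)=-2.878e+00  a ← 34.942164 − (-2.842e-14/-2.878e+00) = 34.942164
converged: |Δa| < 1e-12 after 5 iterations
sag = a·(cosh(S/(2a)) − 1) = 34.942164·(cosh(1.512356) − 1) = 48.181742
T_max/T_min = cosh(S/(2a)) = 2.378900

a=34.942 sag=48.182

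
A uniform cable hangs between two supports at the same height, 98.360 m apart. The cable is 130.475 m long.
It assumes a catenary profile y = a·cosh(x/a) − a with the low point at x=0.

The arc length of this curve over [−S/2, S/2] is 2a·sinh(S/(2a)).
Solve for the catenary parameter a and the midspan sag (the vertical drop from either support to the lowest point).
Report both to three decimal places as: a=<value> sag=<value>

a=36.743 sag=38.130

seed: a₀ = √(S³/(24(L−S))) = √(98.360³/(24·32.115)) = 35.137285
iter 1: u=1.399653  f(a)=+3.297e+00  f'(a)=-2.212e+00  a ← 35.137285 − (+3.297e+00/-2.212e+00) = 36.627523
iter 2: u=1.342706  f(a)=+2.213e-01  f'(a)=-1.924e+00  a ← 36.627523 − (+2.213e-01/-1.924e+00) = 36.742545
iter 3: u=1.338503  f(a)=+1.156e-03  f'(a)=-1.904e+00  a ← 36.742545 − (+1.156e-03/-1.904e+00) = 36.743153
iter 4: u=1.338481  f(a)=+3.193e-08  f'(a)=-1.904e+00  a ← 36.743153 − (+3.193e-08/-1.904e+00) = 36.743153
iter 5: u=1.338481  f(a)=-2.842e-14  f'(a)=-1.904e+00  a ← 36.743153 − (-2.842e-14/-1.904e+00) = 36.743153
converged: |Δa| < 1e-12 after 5 iterations
sag = a·(cosh(S/(2a)) − 1) = 36.743153·(cosh(1.338481) − 1) = 38.130011
T_max/T_min = cosh(S/(2a)) = 2.037745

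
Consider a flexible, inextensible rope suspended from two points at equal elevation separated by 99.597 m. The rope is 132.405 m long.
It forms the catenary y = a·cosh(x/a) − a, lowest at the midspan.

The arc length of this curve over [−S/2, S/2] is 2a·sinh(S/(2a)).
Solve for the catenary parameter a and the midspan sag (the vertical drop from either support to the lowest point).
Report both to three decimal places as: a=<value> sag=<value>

a=37.054 sag=38.813

seed: a₀ = √(S³/(24(L−S))) = √(99.597³/(24·32.808)) = 35.422066
iter 1: u=1.405861  f(a)=+3.399e+00  f'(a)=-2.245e+00  a ← 35.422066 − (+3.399e+00/-2.245e+00) = 36.935870
iter 2: u=1.348242  f(a)=+2.300e-01  f'(a)=-1.951e+00  a ← 36.935870 − (+2.300e-01/-1.951e+00) = 37.053789
iter 3: u=1.343952  f(a)=+1.223e-03  f'(a)=-1.930e+00  a ← 37.053789 − (+1.223e-03/-1.930e+00) = 37.054423
iter 4: u=1.343929  f(a)=+3.495e-08  f'(a)=-1.930e+00  a ← 37.054423 − (+3.495e-08/-1.930e+00) = 37.054423
iter 5: u=1.343929  f(a)=+0.000e+00  f'(a)=-1.930e+00  a ← 37.054423 − (+0.000e+00/-1.930e+00) = 37.054423
converged: |Δa| < 1e-12 after 5 iterations
sag = a·(cosh(S/(2a)) − 1) = 37.054423·(cosh(1.343929) − 1) = 38.812574
T_max/T_min = cosh(S/(2a)) = 2.047448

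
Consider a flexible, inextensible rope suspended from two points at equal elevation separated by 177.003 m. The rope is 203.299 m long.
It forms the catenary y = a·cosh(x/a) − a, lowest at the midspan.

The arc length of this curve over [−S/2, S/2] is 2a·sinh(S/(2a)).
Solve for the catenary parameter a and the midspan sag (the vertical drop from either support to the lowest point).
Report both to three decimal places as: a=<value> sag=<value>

a=95.760 sag=43.892

seed: a₀ = √(S³/(24(L−S))) = √(177.003³/(24·26.296)) = 93.739034
iter 1: u=0.944126  f(a)=+1.197e+00  f'(a)=-6.127e-01  a ← 93.739034 − (+1.197e+00/-6.127e-01) = 95.693025
iter 2: u=0.924848  f(a)=+3.846e-02  f'(a)=-5.739e-01  a ← 95.693025 − (+3.846e-02/-5.739e-01) = 95.760036
iter 3: u=0.924201  f(a)=+4.260e-05  f'(a)=-5.726e-01  a ← 95.760036 − (+4.260e-05/-5.726e-01) = 95.760110
iter 4: u=0.924200  f(a)=+5.238e-11  f'(a)=-5.726e-01  a ← 95.760110 − (+5.238e-11/-5.726e-01) = 95.760110
converged: |Δa| < 1e-12 after 4 iterations
sag = a·(cosh(S/(2a)) − 1) = 95.760110·(cosh(0.924200) − 1) = 43.891669
T_max/T_min = cosh(S/(2a)) = 1.458350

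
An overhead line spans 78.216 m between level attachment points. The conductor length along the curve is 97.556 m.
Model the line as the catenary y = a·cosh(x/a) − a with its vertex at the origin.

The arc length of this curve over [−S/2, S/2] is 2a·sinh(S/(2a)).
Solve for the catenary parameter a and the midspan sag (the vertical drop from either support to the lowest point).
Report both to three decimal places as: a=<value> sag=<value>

seed: a₀ = √(S³/(24(L−S))) = √(78.216³/(24·19.340)) = 32.107726
iter 1: u=1.218025  f(a)=+1.486e+00  f'(a)=-1.393e+00  a ← 32.107726 − (+1.486e+00/-1.393e+00) = 33.174628
iter 2: u=1.178853  f(a)=+7.730e-02  f'(a)=-1.252e+00  a ← 33.174628 − (+7.730e-02/-1.252e+00) = 33.236385
iter 3: u=1.176662  f(a)=+2.345e-04  f'(a)=-1.244e+00  a ← 33.236385 − (+2.345e-04/-1.244e+00) = 33.236574
iter 4: u=1.176656  f(a)=+2.171e-09  f'(a)=-1.244e+00  a ← 33.236574 − (+2.171e-09/-1.244e+00) = 33.236574
iter 5: u=1.176656  f(a)=-1.421e-14  f'(a)=-1.244e+00  a ← 33.236574 − (-1.421e-14/-1.244e+00) = 33.236574
converged: |Δa| < 1e-12 after 5 iterations
sag = a·(cosh(S/(2a)) − 1) = 33.236574·(cosh(1.176656) − 1) = 25.788532
T_max/T_min = cosh(S/(2a)) = 1.775908

a=33.237 sag=25.789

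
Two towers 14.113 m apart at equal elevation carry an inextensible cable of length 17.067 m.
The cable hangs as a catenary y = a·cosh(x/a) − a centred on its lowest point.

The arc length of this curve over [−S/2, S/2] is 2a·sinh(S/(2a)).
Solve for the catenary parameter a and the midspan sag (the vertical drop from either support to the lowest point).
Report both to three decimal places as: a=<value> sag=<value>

a=6.486 sag=4.233

seed: a₀ = √(S³/(24(L−S))) = √(14.113³/(24·2.954)) = 6.296775
iter 1: u=1.120653  f(a)=+1.911e-01  f'(a)=-1.062e+00  a ← 6.296775 − (+1.911e-01/-1.062e+00) = 6.476836
iter 2: u=1.089498  f(a)=+8.505e-03  f'(a)=-9.689e-01  a ← 6.476836 − (+8.505e-03/-9.689e-01) = 6.485614
iter 3: u=1.088023  f(a)=+1.858e-05  f'(a)=-9.647e-01  a ← 6.485614 − (+1.858e-05/-9.647e-01) = 6.485633
iter 4: u=1.088020  f(a)=+8.906e-11  f'(a)=-9.647e-01  a ← 6.485633 − (+8.906e-11/-9.647e-01) = 6.485633
iter 5: u=1.088020  f(a)=+3.553e-15  f'(a)=-9.647e-01  a ← 6.485633 − (+3.553e-15/-9.647e-01) = 6.485633
converged: |Δa| < 1e-12 after 5 iterations
sag = a·(cosh(S/(2a)) − 1) = 6.485633·(cosh(1.088020) − 1) = 4.232765
T_max/T_min = cosh(S/(2a)) = 1.652637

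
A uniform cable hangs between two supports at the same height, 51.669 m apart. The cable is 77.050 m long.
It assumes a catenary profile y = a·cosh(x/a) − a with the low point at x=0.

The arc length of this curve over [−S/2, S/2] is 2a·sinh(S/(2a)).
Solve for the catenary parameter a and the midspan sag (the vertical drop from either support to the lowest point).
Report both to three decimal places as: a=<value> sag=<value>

seed: a₀ = √(S³/(24(L−S))) = √(51.669³/(24·25.381)) = 15.048219
iter 1: u=1.716781  f(a)=+4.014e+00  f'(a)=-4.478e+00  a ← 15.048219 − (+4.014e+00/-4.478e+00) = 15.944549
iter 2: u=1.620272  f(a)=+3.866e-01  f'(a)=-3.654e+00  a ← 15.944549 − (+3.866e-01/-3.654e+00) = 16.050359
iter 3: u=1.609590  f(a)=+4.430e-03  f'(a)=-3.570e+00  a ← 16.050359 − (+4.430e-03/-3.570e+00) = 16.051600
iter 4: u=1.609466  f(a)=+5.964e-07  f'(a)=-3.569e+00  a ← 16.051600 − (+5.964e-07/-3.569e+00) = 16.051600
iter 5: u=1.609466  f(a)=-1.421e-14  f'(a)=-3.569e+00  a ← 16.051600 − (-1.421e-14/-3.569e+00) = 16.051600
converged: |Δa| < 1e-12 after 5 iterations
sag = a·(cosh(S/(2a)) − 1) = 16.051600·(cosh(1.609466) − 1) = 25.683631
T_max/T_min = cosh(S/(2a)) = 2.600067

a=16.052 sag=25.684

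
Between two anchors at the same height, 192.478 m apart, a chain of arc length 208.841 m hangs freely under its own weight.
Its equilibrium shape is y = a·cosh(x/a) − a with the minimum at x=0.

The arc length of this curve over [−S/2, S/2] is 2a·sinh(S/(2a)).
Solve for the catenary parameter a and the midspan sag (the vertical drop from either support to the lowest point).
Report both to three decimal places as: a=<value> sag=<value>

a=136.437 sag=35.373

seed: a₀ = √(S³/(24(L−S))) = √(192.478³/(24·16.363)) = 134.751795
iter 1: u=0.714195  f(a)=+4.224e-01  f'(a)=-2.555e-01  a ← 134.751795 − (+4.224e-01/-2.555e-01) = 136.405257
iter 2: u=0.705537  f(a)=+7.901e-03  f'(a)=-2.460e-01  a ← 136.405257 − (+7.901e-03/-2.460e-01) = 136.437374
iter 3: u=0.705371  f(a)=+2.881e-06  f'(a)=-2.458e-01  a ← 136.437374 − (+2.881e-06/-2.458e-01) = 136.437386
iter 4: u=0.705371  f(a)=+3.411e-13  f'(a)=-2.458e-01  a ← 136.437386 − (+3.411e-13/-2.458e-01) = 136.437386
converged: |Δa| < 1e-12 after 4 iterations
sag = a·(cosh(S/(2a)) − 1) = 136.437386·(cosh(0.705371) − 1) = 35.372978
T_max/T_min = cosh(S/(2a)) = 1.259262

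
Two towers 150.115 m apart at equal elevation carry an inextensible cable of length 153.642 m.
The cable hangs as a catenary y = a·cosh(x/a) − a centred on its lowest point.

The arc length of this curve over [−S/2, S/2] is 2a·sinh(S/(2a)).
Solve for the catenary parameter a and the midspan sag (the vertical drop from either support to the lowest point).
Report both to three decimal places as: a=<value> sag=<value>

seed: a₀ = √(S³/(24(L−S))) = √(150.115³/(24·3.527)) = 199.906900
iter 1: u=0.375462  f(a)=+2.494e-02  f'(a)=-3.579e-02  a ← 199.906900 − (+2.494e-02/-3.579e-02) = 200.603925
iter 2: u=0.374158  f(a)=+1.311e-04  f'(a)=-3.541e-02  a ← 200.603925 − (+1.311e-04/-3.541e-02) = 200.607627
iter 3: u=0.374151  f(a)=+3.661e-09  f'(a)=-3.541e-02  a ← 200.607627 − (+3.661e-09/-3.541e-02) = 200.607627
iter 4: u=0.374151  f(a)=+2.842e-14  f'(a)=-3.541e-02  a ← 200.607627 − (+2.842e-14/-3.541e-02) = 200.607627
converged: |Δa| < 1e-12 after 4 iterations
sag = a·(cosh(S/(2a)) − 1) = 200.607627·(cosh(0.374151) − 1) = 14.205981
T_max/T_min = cosh(S/(2a)) = 1.070815

a=200.608 sag=14.206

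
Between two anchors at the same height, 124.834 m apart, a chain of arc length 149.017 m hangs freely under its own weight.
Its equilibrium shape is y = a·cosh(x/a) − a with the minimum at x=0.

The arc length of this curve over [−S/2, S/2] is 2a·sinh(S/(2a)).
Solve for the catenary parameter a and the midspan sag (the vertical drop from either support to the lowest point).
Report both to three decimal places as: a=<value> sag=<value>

seed: a₀ = √(S³/(24(L−S))) = √(124.834³/(24·24.183)) = 57.894675
iter 1: u=1.078113  f(a)=+1.445e+00  f'(a)=-9.366e-01  a ← 57.894675 − (+1.445e+00/-9.366e-01) = 59.437387
iter 2: u=1.050130  f(a)=+5.977e-02  f'(a)=-8.606e-01  a ← 59.437387 − (+5.977e-02/-8.606e-01) = 59.506838
iter 3: u=1.048905  f(a)=+1.120e-04  f'(a)=-8.574e-01  a ← 59.506838 − (+1.120e-04/-8.574e-01) = 59.506969
iter 4: u=1.048902  f(a)=+3.953e-10  f'(a)=-8.574e-01  a ← 59.506969 − (+3.953e-10/-8.574e-01) = 59.506969
iter 5: u=1.048902  f(a)=+0.000e+00  f'(a)=-8.574e-01  a ← 59.506969 − (+0.000e+00/-8.574e-01) = 59.506969
converged: |Δa| < 1e-12 after 5 iterations
sag = a·(cosh(S/(2a)) − 1) = 59.506969·(cosh(1.048902) − 1) = 35.848135
T_max/T_min = cosh(S/(2a)) = 1.602419

a=59.507 sag=35.848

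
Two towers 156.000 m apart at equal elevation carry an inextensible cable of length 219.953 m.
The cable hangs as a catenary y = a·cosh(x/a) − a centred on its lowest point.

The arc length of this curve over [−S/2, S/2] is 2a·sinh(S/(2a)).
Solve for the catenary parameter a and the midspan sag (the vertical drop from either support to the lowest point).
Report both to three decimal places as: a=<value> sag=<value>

a=52.543 sag=69.341

seed: a₀ = √(S³/(24(L−S))) = √(156.000³/(24·63.953)) = 49.733705
iter 1: u=1.568353  f(a)=+8.342e+00  f'(a)=-3.263e+00  a ← 49.733705 − (+8.342e+00/-3.263e+00) = 52.290596
iter 2: u=1.491664  f(a)=+6.865e-01  f'(a)=-2.746e+00  a ← 52.290596 − (+6.865e-01/-2.746e+00) = 52.540611
iter 3: u=1.484566  f(a)=+5.570e-03  f'(a)=-2.701e+00  a ← 52.540611 − (+5.570e-03/-2.701e+00) = 52.542673
iter 4: u=1.484508  f(a)=+3.733e-07  f'(a)=-2.701e+00  a ← 52.542673 − (+3.733e-07/-2.701e+00) = 52.542673
iter 5: u=1.484508  f(a)=-2.842e-14  f'(a)=-2.701e+00  a ← 52.542673 − (-2.842e-14/-2.701e+00) = 52.542673
converged: |Δa| < 1e-12 after 5 iterations
sag = a·(cosh(S/(2a)) − 1) = 52.542673·(cosh(1.484508) − 1) = 69.340726
T_max/T_min = cosh(S/(2a)) = 2.319703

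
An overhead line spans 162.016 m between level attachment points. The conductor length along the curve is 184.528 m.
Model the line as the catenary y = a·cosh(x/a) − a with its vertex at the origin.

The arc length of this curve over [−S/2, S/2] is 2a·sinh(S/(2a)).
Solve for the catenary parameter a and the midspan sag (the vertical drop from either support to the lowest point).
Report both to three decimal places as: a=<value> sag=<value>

a=90.513 sag=38.736

seed: a₀ = √(S³/(24(L−S))) = √(162.016³/(24·22.512)) = 88.720544
iter 1: u=0.913069  f(a)=+9.573e-01  f'(a)=-5.511e-01  a ← 88.720544 − (+9.573e-01/-5.511e-01) = 90.457627
iter 2: u=0.895535  f(a)=+2.884e-02  f'(a)=-5.183e-01  a ← 90.457627 − (+2.884e-02/-5.183e-01) = 90.513262
iter 3: u=0.894985  f(a)=+2.797e-05  f'(a)=-5.173e-01  a ← 90.513262 − (+2.797e-05/-5.173e-01) = 90.513316
iter 4: u=0.894984  f(a)=+2.640e-11  f'(a)=-5.173e-01  a ← 90.513316 − (+2.640e-11/-5.173e-01) = 90.513316
converged: |Δa| < 1e-12 after 4 iterations
sag = a·(cosh(S/(2a)) − 1) = 90.513316·(cosh(0.894984) − 1) = 38.735692
T_max/T_min = cosh(S/(2a)) = 1.427956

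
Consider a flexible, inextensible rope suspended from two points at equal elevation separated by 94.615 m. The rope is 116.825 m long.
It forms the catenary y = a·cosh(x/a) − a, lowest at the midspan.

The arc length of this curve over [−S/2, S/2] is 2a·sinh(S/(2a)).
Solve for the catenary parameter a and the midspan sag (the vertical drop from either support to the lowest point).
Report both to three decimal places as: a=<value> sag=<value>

a=41.196 sag=30.282

seed: a₀ = √(S³/(24(L−S))) = √(94.615³/(24·22.210)) = 39.862092
iter 1: u=1.186779  f(a)=+1.618e+00  f'(a)=-1.279e+00  a ← 39.862092 − (+1.618e+00/-1.279e+00) = 41.126415
iter 2: u=1.150295  f(a)=+8.015e-02  f'(a)=-1.155e+00  a ← 41.126415 − (+8.015e-02/-1.155e+00) = 41.195778
iter 3: u=1.148358  f(a)=+2.195e-04  f'(a)=-1.149e+00  a ← 41.195778 − (+2.195e-04/-1.149e+00) = 41.195969
iter 4: u=1.148353  f(a)=+1.656e-09  f'(a)=-1.149e+00  a ← 41.195969 − (+1.656e-09/-1.149e+00) = 41.195969
iter 5: u=1.148353  f(a)=+1.421e-14  f'(a)=-1.149e+00  a ← 41.195969 − (+1.421e-14/-1.149e+00) = 41.195969
converged: |Δa| < 1e-12 after 5 iterations
sag = a·(cosh(S/(2a)) − 1) = 41.195969·(cosh(1.148353) − 1) = 30.282195
T_max/T_min = cosh(S/(2a)) = 1.735077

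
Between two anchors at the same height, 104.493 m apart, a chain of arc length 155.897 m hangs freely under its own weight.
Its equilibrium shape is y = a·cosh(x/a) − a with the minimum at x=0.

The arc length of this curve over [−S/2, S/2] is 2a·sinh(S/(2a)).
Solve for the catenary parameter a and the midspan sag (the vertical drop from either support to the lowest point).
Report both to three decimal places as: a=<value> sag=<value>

seed: a₀ = √(S³/(24(L−S))) = √(104.493³/(24·51.404)) = 30.410721
iter 1: u=1.718029  f(a)=+8.142e+00  f'(a)=-4.490e+00  a ← 30.410721 − (+8.142e+00/-4.490e+00) = 32.224203
iter 2: u=1.621343  f(a)=+7.851e-01  f'(a)=-3.662e+00  a ← 32.224203 − (+7.851e-01/-3.662e+00) = 32.438606
iter 3: u=1.610627  f(a)=+9.022e-03  f'(a)=-3.578e+00  a ← 32.438606 − (+9.022e-03/-3.578e+00) = 32.441128
iter 4: u=1.610502  f(a)=+1.221e-06  f'(a)=-3.577e+00  a ← 32.441128 − (+1.221e-06/-3.577e+00) = 32.441128
iter 5: u=1.610502  f(a)=+2.842e-14  f'(a)=-3.577e+00  a ← 32.441128 − (+2.842e-14/-3.577e+00) = 32.441128
converged: |Δa| < 1e-12 after 5 iterations
sag = a·(cosh(S/(2a)) − 1) = 32.441128·(cosh(1.610502) − 1) = 51.988698
T_max/T_min = cosh(S/(2a)) = 2.602555

a=32.441 sag=51.989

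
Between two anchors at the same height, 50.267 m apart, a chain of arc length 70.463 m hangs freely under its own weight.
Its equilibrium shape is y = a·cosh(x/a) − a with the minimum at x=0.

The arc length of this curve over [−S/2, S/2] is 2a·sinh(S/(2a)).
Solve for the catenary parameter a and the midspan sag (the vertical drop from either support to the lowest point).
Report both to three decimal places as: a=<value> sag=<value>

seed: a₀ = √(S³/(24(L−S))) = √(50.267³/(24·20.196)) = 16.187737
iter 1: u=1.552626  f(a)=+2.579e+00  f'(a)=-3.151e+00  a ← 16.187737 − (+2.579e+00/-3.151e+00) = 17.006162
iter 2: u=1.477905  f(a)=+2.085e-01  f'(a)=-2.660e+00  a ← 17.006162 − (+2.085e-01/-2.660e+00) = 17.084528
iter 3: u=1.471126  f(a)=+1.627e-03  f'(a)=-2.619e+00  a ← 17.084528 − (+1.627e-03/-2.619e+00) = 17.085149
iter 4: u=1.471073  f(a)=+1.009e-07  f'(a)=-2.619e+00  a ← 17.085149 − (+1.009e-07/-2.619e+00) = 17.085149
iter 5: u=1.471073  f(a)=+1.421e-14  f'(a)=-2.619e+00  a ← 17.085149 − (+1.421e-14/-2.619e+00) = 17.085149
converged: |Δa| < 1e-12 after 5 iterations
sag = a·(cosh(S/(2a)) − 1) = 17.085149·(cosh(1.471073) − 1) = 22.070450
T_max/T_min = cosh(S/(2a)) = 2.291791

a=17.085 sag=22.070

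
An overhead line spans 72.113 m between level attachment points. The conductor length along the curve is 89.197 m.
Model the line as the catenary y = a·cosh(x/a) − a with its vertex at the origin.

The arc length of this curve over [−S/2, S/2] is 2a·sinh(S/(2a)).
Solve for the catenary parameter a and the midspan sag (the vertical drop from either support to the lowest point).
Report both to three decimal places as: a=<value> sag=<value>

a=31.264 sag=23.201

seed: a₀ = √(S³/(24(L−S))) = √(72.113³/(24·17.084)) = 30.242657
iter 1: u=1.192240  f(a)=+1.256e+00  f'(a)=-1.299e+00  a ← 30.242657 − (+1.256e+00/-1.299e+00) = 31.209815
iter 2: u=1.155294  f(a)=+6.277e-02  f'(a)=-1.172e+00  a ← 31.209815 − (+6.277e-02/-1.172e+00) = 31.263380
iter 3: u=1.153314  f(a)=+1.750e-04  f'(a)=-1.165e+00  a ← 31.263380 − (+1.750e-04/-1.165e+00) = 31.263531
iter 4: u=1.153309  f(a)=+1.369e-09  f'(a)=-1.165e+00  a ← 31.263531 − (+1.369e-09/-1.165e+00) = 31.263531
iter 5: u=1.153309  f(a)=+0.000e+00  f'(a)=-1.165e+00  a ← 31.263531 − (+0.000e+00/-1.165e+00) = 31.263531
converged: |Δa| < 1e-12 after 5 iterations
sag = a·(cosh(S/(2a)) − 1) = 31.263531·(cosh(1.153309) − 1) = 23.201454
T_max/T_min = cosh(S/(2a)) = 1.742125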